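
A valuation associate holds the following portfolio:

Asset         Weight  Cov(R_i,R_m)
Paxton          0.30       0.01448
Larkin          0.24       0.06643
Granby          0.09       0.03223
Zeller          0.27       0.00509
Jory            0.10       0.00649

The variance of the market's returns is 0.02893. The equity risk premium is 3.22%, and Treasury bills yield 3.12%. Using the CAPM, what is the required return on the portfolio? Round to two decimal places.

5.93%

β_Paxton = 0.01448 / 0.02893 = 0.5005
β_Larkin = 0.06643 / 0.02893 = 2.2962
β_Granby = 0.03223 / 0.02893 = 1.1141
β_Zeller = 0.00509 / 0.02893 = 0.1759
β_Jory = 0.00649 / 0.02893 = 0.2243
β_P = Σ w_i β_i = 0.30×0.5005 + 0.24×2.2962 + 0.09×1.1141 + 0.27×0.1759 + 0.10×0.2243 = 0.8714
E(R_P) = R_f + β_P × MRP = 3.12% + 0.8714 × 3.22% = 5.93%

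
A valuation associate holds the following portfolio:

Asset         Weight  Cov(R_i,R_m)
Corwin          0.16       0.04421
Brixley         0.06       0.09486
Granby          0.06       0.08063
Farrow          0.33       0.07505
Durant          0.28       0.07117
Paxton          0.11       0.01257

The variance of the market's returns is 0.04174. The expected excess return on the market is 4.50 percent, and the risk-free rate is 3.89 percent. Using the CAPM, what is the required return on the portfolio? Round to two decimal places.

10.76%

β_Corwin = 0.04421 / 0.04174 = 1.0592
β_Brixley = 0.09486 / 0.04174 = 2.2726
β_Granby = 0.08063 / 0.04174 = 1.9317
β_Farrow = 0.07505 / 0.04174 = 1.7980
β_Durant = 0.07117 / 0.04174 = 1.7051
β_Paxton = 0.01257 / 0.04174 = 0.3011
β_P = Σ w_i β_i = 0.16×1.0592 + 0.06×2.2726 + 0.06×1.9317 + 0.33×1.7980 + 0.28×1.7051 + 0.11×0.3011 = 1.5256
E(R_P) = R_f + β_P × MRP = 3.89% + 1.5256 × 4.50% = 10.76%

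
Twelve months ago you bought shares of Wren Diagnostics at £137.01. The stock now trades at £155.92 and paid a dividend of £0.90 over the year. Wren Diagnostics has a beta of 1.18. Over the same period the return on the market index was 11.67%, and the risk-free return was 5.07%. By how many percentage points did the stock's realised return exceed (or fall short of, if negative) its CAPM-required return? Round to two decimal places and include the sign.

Realised HPR = (P1 + D1 − P0) / P0 = (155.92 + 0.90 − 137.01) / 137.01 = 19.81 / 137.01 = 14.4588%
MRP = 11.67% − 5.07% = 6.60%
CAPM required = R_f + β·MRP = 5.07% + 1.18 × 6.60% = 12.8580%
α = realised − required = 14.4588% − 12.8580% = +1.60%

+1.60%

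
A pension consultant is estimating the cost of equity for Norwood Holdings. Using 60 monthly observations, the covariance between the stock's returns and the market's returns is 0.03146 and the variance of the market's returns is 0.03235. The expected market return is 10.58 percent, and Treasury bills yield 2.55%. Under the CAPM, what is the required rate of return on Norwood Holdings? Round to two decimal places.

10.36%

β = Cov(R_i, R_m) / Var(R_m) = 0.03146 / 0.03235 = 0.9725
MRP = 10.58% − 2.55% = 8.03%
E(R) = R_f + β × MRP = 2.55% + 0.9725 × 8.03% = 10.36%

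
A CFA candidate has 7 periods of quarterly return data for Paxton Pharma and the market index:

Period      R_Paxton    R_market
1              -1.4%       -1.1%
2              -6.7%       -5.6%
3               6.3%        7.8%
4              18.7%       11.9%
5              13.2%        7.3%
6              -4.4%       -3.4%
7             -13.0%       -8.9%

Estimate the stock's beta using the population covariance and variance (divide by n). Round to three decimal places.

Mean R_i = (-1.4 − 6.7 + 6.3 + 18.7 + 13.2 − 4.4 − 13.0) / 7 = 1.8143%
Mean R_m = (-1.1 − 5.6 + 7.8 + 11.9 + 7.3 − 3.4 − 8.9) / 7 = 1.1429%
Σ(R_i − R̄_i)(R_m − R̄_m) = 523.2357  ⇒  Cov = 523.2357 / 7 = 74.7480
Σ(R_m − R̄_m)² = 369.9371  ⇒  Var(R_m) = 369.9371 / 7 = 52.8482
β = Cov / Var(R_m) = 74.7480 / 52.8482 = 1.4144

1.414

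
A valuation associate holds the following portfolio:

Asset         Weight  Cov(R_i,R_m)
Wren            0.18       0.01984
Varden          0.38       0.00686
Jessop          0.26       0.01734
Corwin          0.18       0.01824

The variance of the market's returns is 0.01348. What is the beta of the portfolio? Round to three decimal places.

1.036

β_Wren = 0.01984 / 0.01348 = 1.4718
β_Varden = 0.00686 / 0.01348 = 0.5089
β_Jessop = 0.01734 / 0.01348 = 1.2864
β_Corwin = 0.01824 / 0.01348 = 1.3531
β_P = Σ w_i β_i = 0.18×1.4718 + 0.38×0.5089 + 0.26×1.2864 + 0.18×1.3531 = 1.0363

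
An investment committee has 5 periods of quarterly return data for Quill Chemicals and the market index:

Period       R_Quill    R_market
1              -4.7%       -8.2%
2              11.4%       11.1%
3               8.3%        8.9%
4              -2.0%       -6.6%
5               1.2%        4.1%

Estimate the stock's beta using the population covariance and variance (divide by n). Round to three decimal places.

0.738

Mean R_i = (-4.7 + 11.4 + 8.3 − 2.0 + 1.2) / 5 = 2.8400%
Mean R_m = (-8.2 + 11.1 + 8.9 − 6.6 + 4.1) / 5 = 1.8600%
Σ(R_i − R̄_i)(R_m − R̄_m) = 230.6580  ⇒  Cov = 230.6580 / 5 = 46.1316
Σ(R_m − R̄_m)² = 312.7320  ⇒  Var(R_m) = 312.7320 / 5 = 62.5464
β = Cov / Var(R_m) = 46.1316 / 62.5464 = 0.7376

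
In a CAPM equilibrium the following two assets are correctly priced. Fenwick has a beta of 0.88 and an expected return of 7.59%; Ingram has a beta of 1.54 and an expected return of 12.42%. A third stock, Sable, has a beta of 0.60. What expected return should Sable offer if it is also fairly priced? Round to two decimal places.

5.54%

MRP (SML slope) = (12.42% − 7.59%) / (1.54 − 0.88) = 4.83% / 0.66 = 7.3182%
R_f (intercept) = 7.59% − 0.88 × 7.3182% = 1.1500%
E(R_Sable) = R_f + β × MRP = 1.1500% + 0.60 × 7.3182% = 5.54%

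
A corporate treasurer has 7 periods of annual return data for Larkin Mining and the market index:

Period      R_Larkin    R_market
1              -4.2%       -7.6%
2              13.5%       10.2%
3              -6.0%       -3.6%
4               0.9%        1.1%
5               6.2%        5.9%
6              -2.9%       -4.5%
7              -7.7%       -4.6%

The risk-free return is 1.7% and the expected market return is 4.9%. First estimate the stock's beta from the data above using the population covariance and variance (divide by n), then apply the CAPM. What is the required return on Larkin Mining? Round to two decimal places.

5.24%

Mean R_i = (-4.2 + 13.5 − 6.0 + 0.9 + 6.2 − 2.9 − 7.7) / 7 = -0.0286%
Mean R_m = (-7.6 + 10.2 − 3.6 + 1.1 + 5.9 − 4.5 − 4.6) / 7 = -0.4429%
Σ(R_i − R̄_i)(R_m − R̄_m) = 277.1714  ⇒  Cov = 277.1714 / 7 = 39.5959
Σ(R_m − R̄_m)² = 250.8171  ⇒  Var(R_m) = 250.8171 / 7 = 35.8310
β = Cov / Var(R_m) = 39.5959 / 35.8310 = 1.1051
MRP = 4.9% − 1.7% = 3.20%
E(R) = R_f + β × MRP = 1.7% + 1.1051 × 3.2% = 5.24%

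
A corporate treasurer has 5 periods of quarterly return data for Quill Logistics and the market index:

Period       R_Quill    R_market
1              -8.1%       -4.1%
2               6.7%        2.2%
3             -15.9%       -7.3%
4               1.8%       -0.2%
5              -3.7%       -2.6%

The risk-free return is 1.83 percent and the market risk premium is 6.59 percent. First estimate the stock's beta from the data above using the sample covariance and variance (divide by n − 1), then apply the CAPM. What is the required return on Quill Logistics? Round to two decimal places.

Mean R_i = (-8.1 + 6.7 − 15.9 + 1.8 − 3.7) / 5 = -3.8400%
Mean R_m = (-4.1 + 2.2 − 7.3 − 0.2 − 2.6) / 5 = -2.4000%
Σ(R_i − R̄_i)(R_m − R̄_m) = 127.2000  ⇒  Cov = 127.2000 / 4 = 31.8000
Σ(R_m − R̄_m)² = 52.9400  ⇒  Var(R_m) = 52.9400 / 4 = 13.2350
β = Cov / Var(R_m) = 31.8000 / 13.2350 = 2.4027
E(R) = R_f + β × MRP = 1.83% + 2.4027 × 6.59% = 17.66%

17.66%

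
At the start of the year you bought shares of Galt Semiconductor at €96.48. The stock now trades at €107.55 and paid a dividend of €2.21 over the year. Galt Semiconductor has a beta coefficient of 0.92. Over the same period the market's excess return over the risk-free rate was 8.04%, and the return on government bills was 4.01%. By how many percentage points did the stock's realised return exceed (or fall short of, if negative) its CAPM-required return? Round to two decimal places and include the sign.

+2.36%

Realised HPR = (P1 + D1 − P0) / P0 = (107.55 + 2.21 − 96.48) / 96.48 = 13.28 / 96.48 = 13.7645%
CAPM required = R_f + β·MRP = 4.01% + 0.92 × 8.04% = 11.4068%
α = realised − required = 13.7645% − 11.4068% = +2.36%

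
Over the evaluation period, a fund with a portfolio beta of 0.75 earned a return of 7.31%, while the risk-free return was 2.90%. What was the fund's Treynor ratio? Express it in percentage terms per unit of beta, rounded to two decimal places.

5.88%

Treynor = (R_P − R_f) / β_P = (7.31% − 2.90%) / 0.7500 = 4.41% / 0.7500 = 5.88%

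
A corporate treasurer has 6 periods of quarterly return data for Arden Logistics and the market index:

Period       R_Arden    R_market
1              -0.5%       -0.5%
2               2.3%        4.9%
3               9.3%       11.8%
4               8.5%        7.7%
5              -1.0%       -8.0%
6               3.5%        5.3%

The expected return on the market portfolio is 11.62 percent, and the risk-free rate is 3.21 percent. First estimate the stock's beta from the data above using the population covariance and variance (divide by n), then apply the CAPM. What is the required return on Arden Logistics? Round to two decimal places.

Mean R_i = (-0.5 + 2.3 + 9.3 + 8.5 − 1.0 + 3.5) / 6 = 3.6833%
Mean R_m = (-0.5 + 4.9 + 11.8 + 7.7 − 8.0 + 5.3) / 6 = 3.5333%
Σ(R_i − R̄_i)(R_m − R̄_m) = 135.1733  ⇒  Cov = 135.1733 / 6 = 22.5289
Σ(R_m − R̄_m)² = 239.9733  ⇒  Var(R_m) = 239.9733 / 6 = 39.9956
β = Cov / Var(R_m) = 22.5289 / 39.9956 = 0.5633
MRP = 11.62% − 3.21% = 8.41%
E(R) = R_f + β × MRP = 3.21% + 0.5633 × 8.41% = 7.95%

7.95%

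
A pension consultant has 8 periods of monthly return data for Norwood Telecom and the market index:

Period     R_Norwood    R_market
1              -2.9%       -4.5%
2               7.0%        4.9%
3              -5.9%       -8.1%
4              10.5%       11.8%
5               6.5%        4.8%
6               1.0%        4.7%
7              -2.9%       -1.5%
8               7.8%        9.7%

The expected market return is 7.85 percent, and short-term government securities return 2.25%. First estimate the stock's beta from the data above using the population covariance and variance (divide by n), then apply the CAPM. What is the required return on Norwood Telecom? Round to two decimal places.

6.94%

Mean R_i = (-2.9 + 7.0 − 5.9 + 10.5 + 6.5 + 1.0 − 2.9 + 7.8) / 8 = 2.6375%
Mean R_m = (-4.5 + 4.9 − 8.1 + 11.8 + 4.8 + 4.7 − 1.5 + 9.7) / 8 = 2.7250%
Σ(R_i − R̄_i)(R_m − R̄_m) = 277.4525  ⇒  Cov = 277.4525 / 8 = 34.6816
Σ(R_m − R̄_m)² = 331.1750  ⇒  Var(R_m) = 331.1750 / 8 = 41.3969
β = Cov / Var(R_m) = 34.6816 / 41.3969 = 0.8378
MRP = 7.85% − 2.25% = 5.60%
E(R) = R_f + β × MRP = 2.25% + 0.8378 × 5.60% = 6.94%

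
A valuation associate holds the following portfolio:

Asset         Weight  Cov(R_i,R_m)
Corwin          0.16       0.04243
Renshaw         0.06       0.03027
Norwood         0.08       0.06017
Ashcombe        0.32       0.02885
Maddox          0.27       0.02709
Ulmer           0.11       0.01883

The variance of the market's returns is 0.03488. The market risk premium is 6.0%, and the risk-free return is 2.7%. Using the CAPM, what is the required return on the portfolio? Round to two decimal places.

8.21%

β_Corwin = 0.04243 / 0.03488 = 1.2165
β_Renshaw = 0.03027 / 0.03488 = 0.8678
β_Norwood = 0.06017 / 0.03488 = 1.7251
β_Ashcombe = 0.02885 / 0.03488 = 0.8271
β_Maddox = 0.02709 / 0.03488 = 0.7767
β_Ulmer = 0.01883 / 0.03488 = 0.5399
β_P = Σ w_i β_i = 0.16×1.2165 + 0.06×0.8678 + 0.08×1.7251 + 0.32×0.8271 + 0.27×0.7767 + 0.11×0.5399 = 0.9185
E(R_P) = R_f + β_P × MRP = 2.7% + 0.9185 × 6.0% = 8.21%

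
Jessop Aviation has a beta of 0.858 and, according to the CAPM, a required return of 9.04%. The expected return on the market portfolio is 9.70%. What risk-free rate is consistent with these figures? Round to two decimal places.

5.05%

E(R) = R_f + β(E(R_m) − R_f) = R_f(1 − β) + β·E(R_m)
9.04% = R_f × (1 − 0.858) + 0.858 × 9.70%
9.04% = R_f × 0.142 + 8.32260%
R_f = (9.04% − 8.32260%) / 0.142 = 5.05%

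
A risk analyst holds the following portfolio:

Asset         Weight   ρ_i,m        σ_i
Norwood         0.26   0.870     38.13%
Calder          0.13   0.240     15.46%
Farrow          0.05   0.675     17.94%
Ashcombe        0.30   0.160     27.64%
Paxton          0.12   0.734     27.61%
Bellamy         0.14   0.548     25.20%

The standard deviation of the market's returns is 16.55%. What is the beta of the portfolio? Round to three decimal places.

0.931

β_Norwood = 0.870 × 38.13% / 16.55% = 2.0044
β_Calder = 0.240 × 15.46% / 16.55% = 0.2242
β_Farrow = 0.675 × 17.94% / 16.55% = 0.7317
β_Ashcombe = 0.160 × 27.64% / 16.55% = 0.2672
β_Paxton = 0.734 × 27.61% / 16.55% = 1.2245
β_Bellamy = 0.548 × 25.20% / 16.55% = 0.8344
β_P = Σ w_i β_i = 0.26×2.0044 + 0.13×0.2242 + 0.05×0.7317 + 0.30×0.2672 + 0.12×1.2245 + 0.14×0.8344 = 0.9308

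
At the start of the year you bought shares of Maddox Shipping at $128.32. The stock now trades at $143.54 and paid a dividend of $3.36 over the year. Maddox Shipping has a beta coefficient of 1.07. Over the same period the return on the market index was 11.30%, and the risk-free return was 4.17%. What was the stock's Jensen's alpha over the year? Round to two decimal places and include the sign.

Realised HPR = (P1 + D1 − P0) / P0 = (143.54 + 3.36 − 128.32) / 128.32 = 18.58 / 128.32 = 14.4794%
MRP = 11.30% − 4.17% = 7.13%
CAPM required = R_f + β·MRP = 4.17% + 1.07 × 7.13% = 11.7991%
α = realised − required = 14.4794% − 11.7991% = +2.68%

+2.68%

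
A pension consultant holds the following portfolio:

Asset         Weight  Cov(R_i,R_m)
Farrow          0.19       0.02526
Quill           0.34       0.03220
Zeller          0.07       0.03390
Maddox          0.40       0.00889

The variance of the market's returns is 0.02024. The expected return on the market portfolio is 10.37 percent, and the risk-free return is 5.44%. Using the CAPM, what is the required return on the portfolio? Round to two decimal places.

10.72%

β_Farrow = 0.02526 / 0.02024 = 1.2480
β_Quill = 0.03220 / 0.02024 = 1.5909
β_Zeller = 0.03390 / 0.02024 = 1.6749
β_Maddox = 0.00889 / 0.02024 = 0.4392
β_P = Σ w_i β_i = 0.19×1.2480 + 0.34×1.5909 + 0.07×1.6749 + 0.40×0.4392 = 1.0709
MRP = 10.37% − 5.44% = 4.93%
E(R_P) = R_f + β_P × MRP = 5.44% + 1.0709 × 4.93% = 10.72%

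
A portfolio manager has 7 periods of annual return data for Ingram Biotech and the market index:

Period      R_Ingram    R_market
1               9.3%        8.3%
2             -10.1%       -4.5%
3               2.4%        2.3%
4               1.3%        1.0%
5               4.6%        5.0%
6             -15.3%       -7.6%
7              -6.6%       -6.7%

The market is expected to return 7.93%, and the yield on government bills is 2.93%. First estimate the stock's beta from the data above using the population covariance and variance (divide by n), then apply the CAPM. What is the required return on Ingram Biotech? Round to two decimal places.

9.86%

Mean R_i = (9.3 − 10.1 + 2.4 + 1.3 + 4.6 − 15.3 − 6.6) / 7 = -2.0571%
Mean R_m = (8.3 − 4.5 + 2.3 + 1.0 + 5.0 − 7.6 − 6.7) / 7 = -0.3143%
Σ(R_i − R̄_i)(R_m − R̄_m) = 308.4343  ⇒  Cov = 308.4343 / 7 = 44.0620
Σ(R_m − R̄_m)² = 222.3886  ⇒  Var(R_m) = 222.3886 / 7 = 31.7698
β = Cov / Var(R_m) = 44.0620 / 31.7698 = 1.3869
MRP = 7.93% − 2.93% = 5.00%
E(R) = R_f + β × MRP = 2.93% + 1.3869 × 5.00% = 9.86%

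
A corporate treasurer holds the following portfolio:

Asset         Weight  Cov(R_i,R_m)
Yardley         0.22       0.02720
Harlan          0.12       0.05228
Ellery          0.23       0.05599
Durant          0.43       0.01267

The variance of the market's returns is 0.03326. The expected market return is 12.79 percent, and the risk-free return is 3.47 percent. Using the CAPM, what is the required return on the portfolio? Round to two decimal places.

β_Yardley = 0.02720 / 0.03326 = 0.8178
β_Harlan = 0.05228 / 0.03326 = 1.5719
β_Ellery = 0.05599 / 0.03326 = 1.6834
β_Durant = 0.01267 / 0.03326 = 0.3809
β_P = Σ w_i β_i = 0.22×0.8178 + 0.12×1.5719 + 0.23×1.6834 + 0.43×0.3809 = 0.9195
MRP = 12.79% − 3.47% = 9.32%
E(R_P) = R_f + β_P × MRP = 3.47% + 0.9195 × 9.32% = 12.04%

12.04%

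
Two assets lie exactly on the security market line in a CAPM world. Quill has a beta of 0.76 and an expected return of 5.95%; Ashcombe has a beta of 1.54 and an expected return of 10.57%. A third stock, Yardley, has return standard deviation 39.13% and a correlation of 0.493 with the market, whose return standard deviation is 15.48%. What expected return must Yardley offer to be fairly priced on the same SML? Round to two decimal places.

MRP = (10.57% − 5.95%) / (1.54 − 0.76) = 5.9231%
R_f = 5.95% − 0.76 × 5.9231% = 1.4484%
β_Yardley = ρ·σ_i/σ_m = 0.493 × 39.13 / 15.48 = 1.2462
E(R_Yardley) = R_f + β × MRP = 1.4484% + 1.2462 × 5.9231% = 8.83%

8.83%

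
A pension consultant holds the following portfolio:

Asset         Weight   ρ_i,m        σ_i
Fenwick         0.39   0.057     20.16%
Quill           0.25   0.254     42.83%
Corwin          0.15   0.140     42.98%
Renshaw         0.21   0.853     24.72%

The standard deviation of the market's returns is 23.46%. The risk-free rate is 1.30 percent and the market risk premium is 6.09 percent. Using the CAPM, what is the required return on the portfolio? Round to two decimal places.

3.51%

β_Fenwick = 0.057 × 20.16% / 23.46% = 0.0490
β_Quill = 0.254 × 42.83% / 23.46% = 0.4637
β_Corwin = 0.140 × 42.98% / 23.46% = 0.2565
β_Renshaw = 0.853 × 24.72% / 23.46% = 0.8988
β_P = Σ w_i β_i = 0.39×0.0490 + 0.25×0.4637 + 0.15×0.2565 + 0.21×0.8988 = 0.3623
E(R_P) = R_f + β_P × MRP = 1.30% + 0.3623 × 6.09% = 3.51%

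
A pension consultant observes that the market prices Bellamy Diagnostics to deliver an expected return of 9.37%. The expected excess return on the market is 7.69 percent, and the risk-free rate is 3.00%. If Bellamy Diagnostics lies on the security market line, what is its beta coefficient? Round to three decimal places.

β = (E(R) − R_f) / MRP = (9.37% − 3.00%) / 7.69% = 6.37% / 7.69% = 0.828

0.828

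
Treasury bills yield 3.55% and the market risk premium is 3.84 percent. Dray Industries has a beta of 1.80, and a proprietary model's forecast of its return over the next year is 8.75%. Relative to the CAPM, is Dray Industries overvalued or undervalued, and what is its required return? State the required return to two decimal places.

Required return = R_f + β·MRP = 3.55% + 1.80 × 3.84% = 10.46%
Forecast 8.75% < required 10.46% → the stock plots below the SML → overvalued.

Overvalued; required return 10.46%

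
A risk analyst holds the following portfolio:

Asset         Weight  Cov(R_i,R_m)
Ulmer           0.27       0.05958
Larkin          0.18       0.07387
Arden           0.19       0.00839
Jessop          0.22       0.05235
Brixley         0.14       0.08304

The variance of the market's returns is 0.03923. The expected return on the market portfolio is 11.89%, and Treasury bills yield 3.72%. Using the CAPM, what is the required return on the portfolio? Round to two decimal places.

14.99%

β_Ulmer = 0.05958 / 0.03923 = 1.5187
β_Larkin = 0.07387 / 0.03923 = 1.8830
β_Arden = 0.00839 / 0.03923 = 0.2139
β_Jessop = 0.05235 / 0.03923 = 1.3344
β_Brixley = 0.08304 / 0.03923 = 2.1167
β_P = Σ w_i β_i = 0.27×1.5187 + 0.18×1.8830 + 0.19×0.2139 + 0.22×1.3344 + 0.14×2.1167 = 1.3795
MRP = 11.89% − 3.72% = 8.17%
E(R_P) = R_f + β_P × MRP = 3.72% + 1.3795 × 8.17% = 14.99%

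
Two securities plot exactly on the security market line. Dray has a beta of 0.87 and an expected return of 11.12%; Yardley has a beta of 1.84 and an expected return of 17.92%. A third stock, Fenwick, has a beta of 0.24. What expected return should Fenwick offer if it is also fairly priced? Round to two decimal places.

MRP (SML slope) = (17.92% − 11.12%) / (1.84 − 0.87) = 6.80% / 0.97 = 7.0103%
R_f (intercept) = 11.12% − 0.87 × 7.0103% = 5.0210%
E(R_Fenwick) = R_f + β × MRP = 5.0210% + 0.24 × 7.0103% = 6.70%

6.70%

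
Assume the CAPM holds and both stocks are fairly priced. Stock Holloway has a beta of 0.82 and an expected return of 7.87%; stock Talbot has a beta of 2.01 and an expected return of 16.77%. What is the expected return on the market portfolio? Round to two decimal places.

Both satisfy E(R) = R_f + β·MRP, so the slope of the SML is
MRP = (16.77% − 7.87%) / (2.01 − 0.82) = 8.90% / 1.19 = 7.4790%
R_f = E(R_Holloway) − β_Holloway·MRP = 7.87% − 0.82 × 7.4790% = 1.7372%
E(R_m) = R_f + MRP = 1.7372% + 7.4790% = 9.22%

9.22%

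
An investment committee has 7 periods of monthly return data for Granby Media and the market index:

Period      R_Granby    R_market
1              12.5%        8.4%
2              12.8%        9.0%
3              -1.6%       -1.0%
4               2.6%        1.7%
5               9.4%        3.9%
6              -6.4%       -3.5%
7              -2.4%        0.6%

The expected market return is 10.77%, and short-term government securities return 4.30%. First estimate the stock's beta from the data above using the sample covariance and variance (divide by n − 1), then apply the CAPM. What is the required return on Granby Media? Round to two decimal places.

14.68%

Mean R_i = (12.5 + 12.8 − 1.6 + 2.6 + 9.4 − 6.4 − 2.4) / 7 = 3.8429%
Mean R_m = (8.4 + 9.0 − 1.0 + 1.7 + 3.9 − 3.5 + 0.6) / 7 = 2.7286%
Σ(R_i − R̄_i)(R_m − R̄_m) = 210.4414  ⇒  Cov = 210.4414 / 6 = 35.0736
Σ(R_m − R̄_m)² = 131.1543  ⇒  Var(R_m) = 131.1543 / 6 = 21.8591
β = Cov / Var(R_m) = 35.0736 / 21.8591 = 1.6045
MRP = 10.77% − 4.30% = 6.47%
E(R) = R_f + β × MRP = 4.30% + 1.6045 × 6.47% = 14.68%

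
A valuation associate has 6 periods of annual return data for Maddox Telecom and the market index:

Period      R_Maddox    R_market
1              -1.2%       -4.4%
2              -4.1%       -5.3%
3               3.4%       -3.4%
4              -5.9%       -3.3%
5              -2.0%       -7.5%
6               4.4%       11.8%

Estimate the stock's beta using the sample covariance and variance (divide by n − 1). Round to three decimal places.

Mean R_i = (-1.2 − 4.1 + 3.4 − 5.9 − 2.0 + 4.4) / 6 = -0.9000%
Mean R_m = (-4.4 − 5.3 − 3.4 − 3.3 − 7.5 + 11.8) / 6 = -2.0167%
Σ(R_i − R̄_i)(R_m − R̄_m) = 90.9500  ⇒  Cov = 90.9500 / 5 = 18.1900
Σ(R_m − R̄_m)² = 240.9883  ⇒  Var(R_m) = 240.9883 / 5 = 48.1977
β = Cov / Var(R_m) = 18.1900 / 48.1977 = 0.3774

0.377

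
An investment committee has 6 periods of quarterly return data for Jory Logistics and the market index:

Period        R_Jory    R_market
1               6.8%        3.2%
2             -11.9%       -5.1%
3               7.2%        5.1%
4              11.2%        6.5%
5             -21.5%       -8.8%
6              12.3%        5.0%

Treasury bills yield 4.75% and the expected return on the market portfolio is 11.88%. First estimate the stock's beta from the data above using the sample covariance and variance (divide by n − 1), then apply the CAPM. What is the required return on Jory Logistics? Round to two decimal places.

20.30%

Mean R_i = (6.8 − 11.9 + 7.2 + 11.2 − 21.5 + 12.3) / 6 = 0.6833%
Mean R_m = (3.2 − 5.1 + 5.1 + 6.5 − 8.8 + 5.0) / 6 = 0.9833%
Σ(R_i − R̄_i)(R_m − R̄_m) = 438.6383  ⇒  Cov = 438.6383 / 5 = 87.7277
Σ(R_m − R̄_m)² = 201.1483  ⇒  Var(R_m) = 201.1483 / 5 = 40.2297
β = Cov / Var(R_m) = 87.7277 / 40.2297 = 2.1807
MRP = 11.88% − 4.75% = 7.13%
E(R) = R_f + β × MRP = 4.75% + 2.1807 × 7.13% = 20.30%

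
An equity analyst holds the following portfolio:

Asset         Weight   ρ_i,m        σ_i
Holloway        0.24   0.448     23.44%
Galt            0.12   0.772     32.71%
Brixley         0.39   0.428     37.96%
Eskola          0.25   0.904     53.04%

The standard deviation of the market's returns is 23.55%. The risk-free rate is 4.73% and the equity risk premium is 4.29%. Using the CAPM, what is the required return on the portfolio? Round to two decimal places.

9.08%

β_Holloway = 0.448 × 23.44% / 23.55% = 0.4459
β_Galt = 0.772 × 32.71% / 23.55% = 1.0723
β_Brixley = 0.428 × 37.96% / 23.55% = 0.6899
β_Eskola = 0.904 × 53.04% / 23.55% = 2.0360
β_P = Σ w_i β_i = 0.24×0.4459 + 0.12×1.0723 + 0.39×0.6899 + 0.25×2.0360 = 1.0138
E(R_P) = R_f + β_P × MRP = 4.73% + 1.0138 × 4.29% = 9.08%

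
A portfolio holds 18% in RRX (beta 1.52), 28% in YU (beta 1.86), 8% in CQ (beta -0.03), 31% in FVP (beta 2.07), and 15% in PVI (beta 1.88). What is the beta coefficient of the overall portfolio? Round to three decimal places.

1.716

β_P = Σ w_i β_i = 0.18×1.52 + 0.28×1.86 + 0.08×-0.03 + 0.31×2.07 + 0.15×1.88 = 1.7157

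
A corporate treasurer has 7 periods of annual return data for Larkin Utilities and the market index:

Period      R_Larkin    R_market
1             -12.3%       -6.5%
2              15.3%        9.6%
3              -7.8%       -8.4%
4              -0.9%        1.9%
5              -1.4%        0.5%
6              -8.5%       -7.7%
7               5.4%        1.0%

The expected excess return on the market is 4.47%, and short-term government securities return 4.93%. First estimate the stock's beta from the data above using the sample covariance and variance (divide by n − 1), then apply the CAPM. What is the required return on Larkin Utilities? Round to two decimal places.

Mean R_i = (-12.3 + 15.3 − 7.8 − 0.9 − 1.4 − 8.5 + 5.4) / 7 = -1.4571%
Mean R_m = (-6.5 + 9.6 − 8.4 + 1.9 + 0.5 − 7.7 + 1.0) / 7 = -1.3714%
Σ(R_i − R̄_i)(R_m − R̄_m) = 346.8014  ⇒  Cov = 346.8014 / 6 = 57.8002
Σ(R_m − R̄_m)² = 255.9543  ⇒  Var(R_m) = 255.9543 / 6 = 42.6591
β = Cov / Var(R_m) = 57.8002 / 42.6591 = 1.3549
E(R) = R_f + β × MRP = 4.93% + 1.3549 × 4.47% = 10.99%

10.99%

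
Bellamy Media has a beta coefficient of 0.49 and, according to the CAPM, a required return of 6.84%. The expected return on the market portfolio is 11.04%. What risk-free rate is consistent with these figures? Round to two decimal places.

2.80%

E(R) = R_f + β(E(R_m) − R_f) = R_f(1 − β) + β·E(R_m)
6.84% = R_f × (1 − 0.49) + 0.49 × 11.04%
6.84% = R_f × 0.51 + 5.4096%
R_f = (6.84% − 5.4096%) / 0.51 = 2.80%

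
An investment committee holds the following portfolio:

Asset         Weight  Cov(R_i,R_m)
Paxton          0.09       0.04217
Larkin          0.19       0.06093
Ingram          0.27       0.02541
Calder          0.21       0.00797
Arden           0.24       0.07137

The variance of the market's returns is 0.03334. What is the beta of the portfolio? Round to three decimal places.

β_Paxton = 0.04217 / 0.03334 = 1.2648
β_Larkin = 0.06093 / 0.03334 = 1.8275
β_Ingram = 0.02541 / 0.03334 = 0.7621
β_Calder = 0.00797 / 0.03334 = 0.2391
β_Arden = 0.07137 / 0.03334 = 2.1407
β_P = Σ w_i β_i = 0.09×1.2648 + 0.19×1.8275 + 0.27×0.7621 + 0.21×0.2391 + 0.24×2.1407 = 1.2308

1.231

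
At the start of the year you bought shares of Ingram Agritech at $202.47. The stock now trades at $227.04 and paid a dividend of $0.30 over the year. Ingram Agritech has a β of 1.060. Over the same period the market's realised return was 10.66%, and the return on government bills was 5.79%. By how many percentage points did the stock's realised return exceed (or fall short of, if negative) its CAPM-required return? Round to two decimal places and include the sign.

+1.33%

Realised HPR = (P1 + D1 − P0) / P0 = (227.04 + 0.30 − 202.47) / 202.47 = 24.87 / 202.47 = 12.2833%
MRP = 10.66% − 5.79% = 4.87%
CAPM required = R_f + β·MRP = 5.79% + 1.060 × 4.87% = 10.95220%
α = realised − required = 12.2833% − 10.95220% = +1.33%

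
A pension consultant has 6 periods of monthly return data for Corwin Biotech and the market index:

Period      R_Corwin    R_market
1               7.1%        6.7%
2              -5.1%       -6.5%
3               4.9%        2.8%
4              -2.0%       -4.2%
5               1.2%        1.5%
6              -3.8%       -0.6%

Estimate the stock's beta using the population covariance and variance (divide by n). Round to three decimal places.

Mean R_i = (7.1 − 5.1 + 4.9 − 2.0 + 1.2 − 3.8) / 6 = 0.3833%
Mean R_m = (6.7 − 6.5 + 2.8 − 4.2 + 1.5 − 0.6) / 6 = -0.0500%
Σ(R_i − R̄_i)(R_m − R̄_m) = 107.0350  ⇒  Cov = 107.0350 / 6 = 17.8392
Σ(R_m − R̄_m)² = 115.2150  ⇒  Var(R_m) = 115.2150 / 6 = 19.2025
β = Cov / Var(R_m) = 17.8392 / 19.2025 = 0.9290

0.929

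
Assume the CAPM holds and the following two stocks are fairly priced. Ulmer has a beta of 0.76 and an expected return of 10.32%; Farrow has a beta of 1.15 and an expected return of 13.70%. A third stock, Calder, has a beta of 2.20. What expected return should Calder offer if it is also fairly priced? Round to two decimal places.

22.80%

MRP (SML slope) = (13.70% − 10.32%) / (1.15 − 0.76) = 3.38% / 0.39 = 8.6667%
R_f (intercept) = 10.32% − 0.76 × 8.6667% = 3.7333%
E(R_Calder) = R_f + β × MRP = 3.7333% + 2.20 × 8.6667% = 22.80%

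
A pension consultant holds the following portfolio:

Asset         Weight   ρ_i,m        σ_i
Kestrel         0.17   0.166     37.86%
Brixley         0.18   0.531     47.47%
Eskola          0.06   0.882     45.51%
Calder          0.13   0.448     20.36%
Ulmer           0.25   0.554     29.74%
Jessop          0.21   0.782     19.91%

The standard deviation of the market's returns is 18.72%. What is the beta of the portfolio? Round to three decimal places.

β_Kestrel = 0.166 × 37.86% / 18.72% = 0.3357
β_Brixley = 0.531 × 47.47% / 18.72% = 1.3465
β_Eskola = 0.882 × 45.51% / 18.72% = 2.1442
β_Calder = 0.448 × 20.36% / 18.72% = 0.4872
β_Ulmer = 0.554 × 29.74% / 18.72% = 0.8801
β_Jessop = 0.782 × 19.91% / 18.72% = 0.8317
β_P = Σ w_i β_i = 0.17×0.3357 + 0.18×1.3465 + 0.06×2.1442 + 0.13×0.4872 + 0.25×0.8801 + 0.21×0.8317 = 0.8861

0.886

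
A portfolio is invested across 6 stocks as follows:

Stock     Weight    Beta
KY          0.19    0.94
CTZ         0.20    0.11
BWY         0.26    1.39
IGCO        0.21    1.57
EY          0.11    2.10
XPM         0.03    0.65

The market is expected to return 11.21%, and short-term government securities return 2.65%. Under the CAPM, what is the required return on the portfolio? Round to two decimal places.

β_P = Σ w_i β_i = 0.19×0.94 + 0.20×0.11 + 0.26×1.39 + 0.21×1.57 + 0.11×2.10 + 0.03×0.65 = 1.1422
MRP = 11.21% − 2.65% = 8.56%
E(R_P) = R_f + β_P × MRP = 2.65% + 1.1422 × 8.56% = 12.43%

12.43%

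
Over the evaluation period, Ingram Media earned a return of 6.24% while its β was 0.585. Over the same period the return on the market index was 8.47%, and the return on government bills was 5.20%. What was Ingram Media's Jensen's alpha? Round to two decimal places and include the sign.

-0.87%

Market excess return = 8.47% − 5.20% = 3.27%
CAPM benchmark = R_f + β(R_m − R_f) = 5.20% + 0.585 × 3.27% = 7.11295%
α = actual − benchmark = 6.24% − 7.11295% = -0.87%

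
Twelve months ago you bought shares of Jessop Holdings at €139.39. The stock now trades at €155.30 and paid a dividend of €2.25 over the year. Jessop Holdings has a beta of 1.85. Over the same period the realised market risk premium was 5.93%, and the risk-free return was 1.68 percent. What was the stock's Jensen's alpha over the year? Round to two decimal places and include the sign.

Realised HPR = (P1 + D1 − P0) / P0 = (155.30 + 2.25 − 139.39) / 139.39 = 18.16 / 139.39 = 13.0282%
CAPM required = R_f + β·MRP = 1.68% + 1.85 × 5.93% = 12.6505%
α = realised − required = 13.0282% − 12.6505% = +0.38%

+0.38%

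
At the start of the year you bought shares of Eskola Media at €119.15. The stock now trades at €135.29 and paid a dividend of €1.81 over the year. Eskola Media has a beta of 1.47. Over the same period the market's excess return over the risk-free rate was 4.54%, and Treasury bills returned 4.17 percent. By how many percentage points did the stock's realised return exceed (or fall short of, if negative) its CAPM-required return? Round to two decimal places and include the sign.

Realised HPR = (P1 + D1 − P0) / P0 = (135.29 + 1.81 − 119.15) / 119.15 = 17.95 / 119.15 = 15.0650%
CAPM required = R_f + β·MRP = 4.17% + 1.47 × 4.54% = 10.8438%
α = realised − required = 15.0650% − 10.8438% = +4.22%

+4.22%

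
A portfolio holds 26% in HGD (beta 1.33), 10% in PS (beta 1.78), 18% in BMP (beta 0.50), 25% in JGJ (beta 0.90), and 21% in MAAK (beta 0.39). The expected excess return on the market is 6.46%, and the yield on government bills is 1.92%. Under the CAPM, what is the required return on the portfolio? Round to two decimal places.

β_P = Σ w_i β_i = 0.26×1.33 + 0.10×1.78 + 0.18×0.50 + 0.25×0.90 + 0.21×0.39 = 0.9207
E(R_P) = R_f + β_P × MRP = 1.92% + 0.9207 × 6.46% = 7.87%

7.87%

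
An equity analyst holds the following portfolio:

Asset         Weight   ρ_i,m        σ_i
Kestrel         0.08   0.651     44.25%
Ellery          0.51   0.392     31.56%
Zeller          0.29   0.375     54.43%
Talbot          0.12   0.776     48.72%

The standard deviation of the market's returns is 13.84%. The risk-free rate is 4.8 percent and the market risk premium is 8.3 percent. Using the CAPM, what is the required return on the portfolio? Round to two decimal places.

β_Kestrel = 0.651 × 44.25% / 13.84% = 2.0814
β_Ellery = 0.392 × 31.56% / 13.84% = 0.8939
β_Zeller = 0.375 × 54.43% / 13.84% = 1.4748
β_Talbot = 0.776 × 48.72% / 13.84% = 2.7317
β_P = Σ w_i β_i = 0.08×2.0814 + 0.51×0.8939 + 0.29×1.4748 + 0.12×2.7317 = 1.3779
E(R_P) = R_f + β_P × MRP = 4.8% + 1.3779 × 8.3% = 16.24%

16.24%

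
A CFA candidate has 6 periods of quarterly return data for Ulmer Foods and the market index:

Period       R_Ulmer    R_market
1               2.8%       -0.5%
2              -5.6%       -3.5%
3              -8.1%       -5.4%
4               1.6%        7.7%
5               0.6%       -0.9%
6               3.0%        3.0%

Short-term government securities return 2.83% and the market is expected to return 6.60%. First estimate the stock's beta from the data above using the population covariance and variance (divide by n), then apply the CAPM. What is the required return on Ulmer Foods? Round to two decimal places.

Mean R_i = (2.8 − 5.6 − 8.1 + 1.6 + 0.6 + 3.0) / 6 = -0.9500%
Mean R_m = (-0.5 − 3.5 − 5.4 + 7.7 − 0.9 + 3.0) / 6 = 0.0667%
Σ(R_i − R̄_i)(R_m − R̄_m) = 83.1000  ⇒  Cov = 83.1000 / 6 = 13.8500
Σ(R_m − R̄_m)² = 110.7333  ⇒  Var(R_m) = 110.7333 / 6 = 18.4556
β = Cov / Var(R_m) = 13.8500 / 18.4556 = 0.7504
MRP = 6.60% − 2.83% = 3.77%
E(R) = R_f + β × MRP = 2.83% + 0.7504 × 3.77% = 5.66%

5.66%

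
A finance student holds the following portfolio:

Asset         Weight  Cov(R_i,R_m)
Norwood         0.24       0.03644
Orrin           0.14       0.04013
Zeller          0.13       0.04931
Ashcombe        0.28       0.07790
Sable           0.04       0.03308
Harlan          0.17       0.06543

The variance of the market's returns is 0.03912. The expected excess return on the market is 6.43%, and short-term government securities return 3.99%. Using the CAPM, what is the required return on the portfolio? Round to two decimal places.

13.04%

β_Norwood = 0.03644 / 0.03912 = 0.9315
β_Orrin = 0.04013 / 0.03912 = 1.0258
β_Zeller = 0.04931 / 0.03912 = 1.2605
β_Ashcombe = 0.07790 / 0.03912 = 1.9913
β_Sable = 0.03308 / 0.03912 = 0.8456
β_Harlan = 0.06543 / 0.03912 = 1.6725
β_P = Σ w_i β_i = 0.24×0.9315 + 0.14×1.0258 + 0.13×1.2605 + 0.28×1.9913 + 0.04×0.8456 + 0.17×1.6725 = 1.4068
E(R_P) = R_f + β_P × MRP = 3.99% + 1.4068 × 6.43% = 13.04%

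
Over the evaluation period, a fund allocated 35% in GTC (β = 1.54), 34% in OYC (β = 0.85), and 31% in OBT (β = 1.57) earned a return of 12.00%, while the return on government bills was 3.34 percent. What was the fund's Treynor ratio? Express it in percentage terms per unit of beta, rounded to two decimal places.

β_P = 0.35×1.54 + 0.34×0.85 + 0.31×1.57 = 1.3147
Treynor = (R_P − R_f) / β_P = (12.00% − 3.34%) / 1.3147 = 8.66% / 1.3147 = 6.59%

6.59%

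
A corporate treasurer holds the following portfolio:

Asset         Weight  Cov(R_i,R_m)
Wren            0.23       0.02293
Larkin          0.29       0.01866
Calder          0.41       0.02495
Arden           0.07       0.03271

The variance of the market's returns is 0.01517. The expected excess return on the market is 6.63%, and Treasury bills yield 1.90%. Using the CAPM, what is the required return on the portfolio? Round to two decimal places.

β_Wren = 0.02293 / 0.01517 = 1.5115
β_Larkin = 0.01866 / 0.01517 = 1.2301
β_Calder = 0.02495 / 0.01517 = 1.6447
β_Arden = 0.03271 / 0.01517 = 2.1562
β_P = Σ w_i β_i = 0.23×1.5115 + 0.29×1.2301 + 0.41×1.6447 + 0.07×2.1562 = 1.5296
E(R_P) = R_f + β_P × MRP = 1.90% + 1.5296 × 6.63% = 12.04%

12.04%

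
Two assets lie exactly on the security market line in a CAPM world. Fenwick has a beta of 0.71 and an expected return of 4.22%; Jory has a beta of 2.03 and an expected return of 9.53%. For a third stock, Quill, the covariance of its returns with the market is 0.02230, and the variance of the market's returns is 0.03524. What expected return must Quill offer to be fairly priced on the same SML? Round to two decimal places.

MRP = (9.53% − 4.22%) / (2.03 − 0.71) = 4.0227%
R_f = 4.22% − 0.71 × 4.0227% = 1.3639%
β_Quill = Cov / Var(R_m) = 0.02230 / 0.03524 = 0.6328
E(R_Quill) = R_f + β × MRP = 1.3639% + 0.6328 × 4.0227% = 3.91%

3.91%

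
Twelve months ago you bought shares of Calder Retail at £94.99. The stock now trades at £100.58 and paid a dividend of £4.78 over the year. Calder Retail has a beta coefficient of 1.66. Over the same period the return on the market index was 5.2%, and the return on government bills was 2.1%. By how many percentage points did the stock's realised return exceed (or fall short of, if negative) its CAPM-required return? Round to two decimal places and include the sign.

+3.67%

Realised HPR = (P1 + D1 − P0) / P0 = (100.58 + 4.78 − 94.99) / 94.99 = 10.37 / 94.99 = 10.9169%
MRP = 5.2% − 2.1% = 3.10%
CAPM required = R_f + β·MRP = 2.1% + 1.66 × 3.1% = 7.2460%
α = realised − required = 10.9169% − 7.2460% = +3.67%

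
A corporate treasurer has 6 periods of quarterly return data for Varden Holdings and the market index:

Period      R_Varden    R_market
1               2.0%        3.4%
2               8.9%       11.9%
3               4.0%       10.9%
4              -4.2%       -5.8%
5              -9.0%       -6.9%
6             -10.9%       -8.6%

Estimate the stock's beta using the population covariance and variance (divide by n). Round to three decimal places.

0.813

Mean R_i = (2.0 + 8.9 + 4.0 − 4.2 − 9.0 − 10.9) / 6 = -1.5333%
Mean R_m = (3.4 + 11.9 + 10.9 − 5.8 − 6.9 − 8.6) / 6 = 0.8167%
Σ(R_i − R̄_i)(R_m − R̄_m) = 344.0233  ⇒  Cov = 344.0233 / 6 = 57.3372
Σ(R_m − R̄_m)² = 423.1883  ⇒  Var(R_m) = 423.1883 / 6 = 70.5314
β = Cov / Var(R_m) = 57.3372 / 70.5314 = 0.8129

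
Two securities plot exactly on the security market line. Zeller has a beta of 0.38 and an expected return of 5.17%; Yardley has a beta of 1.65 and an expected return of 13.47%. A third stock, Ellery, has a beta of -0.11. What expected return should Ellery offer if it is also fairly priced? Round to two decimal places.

MRP (SML slope) = (13.47% − 5.17%) / (1.65 − 0.38) = 8.30% / 1.27 = 6.5354%
R_f (intercept) = 5.17% − 0.38 × 6.5354% = 2.6865%
E(R_Ellery) = R_f + β × MRP = 2.6865% + -0.11 × 6.5354% = 1.97%

1.97%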